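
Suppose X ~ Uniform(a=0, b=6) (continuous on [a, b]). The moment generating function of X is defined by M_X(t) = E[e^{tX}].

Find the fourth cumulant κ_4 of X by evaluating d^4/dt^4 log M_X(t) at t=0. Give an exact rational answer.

κ_4 = d^4K/dt^4 |_{t=0} = -54/5

M_X(t) = (e^(6*t) - 1)/(6*t)
K_X(t) = log M_X(t) = -log(t) + log(e^(6*t) - 1) - log(6)
dK/dt = (6*t*e^(6*t) - e^(6*t) + 1)/(t*e^(6*t) - t)
d^2K/dt^2 = (-36*t^2*e^(6*t) + e^(12*t) - 2*e^(6*t) + 1)/(t^2*e^(12*t) - 2*t^2*e^(6*t) + t^2)
d^3K/dt^3 = (216*t^3*e^(12*t) + 216*t^3*e^(6*t) - 2*e^(18*t) + 6*e^(12*t) - 6*e^(6*t) + 2)/(t^3*e^(18*t) - 3*t^3*e^(12*t) + 3*t^3*e^(6*t) - t^3)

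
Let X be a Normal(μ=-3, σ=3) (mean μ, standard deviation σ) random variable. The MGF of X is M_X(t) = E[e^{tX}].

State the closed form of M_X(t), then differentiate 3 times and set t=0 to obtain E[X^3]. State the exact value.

E[X^3] = d^3M/dt^3 |_{t=0} = -108

M_X(t) = e^(9*t^2/2 - 3*t)
dM/dt = 9*t*e^(-3*t)*e^(9*t^2/2) - 3*e^(-3*t)*e^(9*t^2/2)
d^2M/dt^2 = (81*t^2*e^(9*t^2/2) - 54*t*e^(9*t^2/2) + 18*e^(9*t^2/2))*e^(-3*t)
d^3M/dt^3 = (729*t^3*e^(9*t^2/2) - 729*t^2*e^(9*t^2/2) + 486*t*e^(9*t^2/2) - 108*e^(9*t^2/2))*e^(-3*t)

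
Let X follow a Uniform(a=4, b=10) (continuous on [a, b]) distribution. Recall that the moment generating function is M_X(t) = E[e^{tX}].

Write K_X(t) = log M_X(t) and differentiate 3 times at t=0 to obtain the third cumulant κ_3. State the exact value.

M_X(t) = (e^(10*t) - e^(4*t))/(6*t)
K_X(t) = log M_X(t) = -log(t) + log(e^(10*t) - e^(4*t)) - log(6)
K^(3)(t) = (216*t^3*e^(12*t) + 216*t^3*e^(6*t) - 2*e^(18*t) + 6*e^(12*t) - 6*e^(6*t) + 2)/(t^3*e^(18*t) - 3*t^3*e^(12*t) + 3*t^3*e^(6*t) - t^3)

κ_3 = K^(3)(0) = 0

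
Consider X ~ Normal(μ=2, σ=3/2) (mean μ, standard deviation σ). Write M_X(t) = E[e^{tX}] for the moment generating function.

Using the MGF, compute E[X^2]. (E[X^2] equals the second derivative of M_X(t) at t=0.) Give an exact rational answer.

M_X(t) = e^(9*t^2/8 + 2*t)
D^2[M](t) = 81*t^2*e^(2*t)*e^(9*t^2/8)/16 + 9*t*e^(2*t)*e^(9*t^2/8) + 25*e^(2*t)*e^(9*t^2/8)/4

E[X^2] = D^2[M](0) = 25/4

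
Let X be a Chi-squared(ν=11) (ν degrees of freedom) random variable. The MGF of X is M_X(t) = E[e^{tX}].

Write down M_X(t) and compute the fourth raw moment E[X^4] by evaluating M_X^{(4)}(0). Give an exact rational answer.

E[X^4] = M′′′′(0) = 36465

M_X(t) = (1 - 2*t)^(-11/2)
M′(t) = 11/(64*t^6*√(1 - 2*t) - 192*t^5*√(1 - 2*t) + 240*t^4*√(1 - 2*t) - 160*t^3*√(1 - 2*t) + 60*t^2*√(1 - 2*t) - 12*t*√(1 - 2*t) + √(1 - 2*t))
M′′(t) = -143/(128*t^7*√(1 - 2*t) - 448*t^6*√(1 - 2*t) + 672*t^5*√(1 - 2*t) - 560*t^4*√(1 - 2*t) + 280*t^3*√(1 - 2*t) - 84*t^2*√(1 - 2*t) + 14*t*√(1 - 2*t) - √(1 - 2*t))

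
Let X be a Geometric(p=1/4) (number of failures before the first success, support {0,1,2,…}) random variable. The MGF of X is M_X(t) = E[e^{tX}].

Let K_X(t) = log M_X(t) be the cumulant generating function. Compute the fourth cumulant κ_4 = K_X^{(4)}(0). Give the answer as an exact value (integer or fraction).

M_X(t) = 1/(4*(1 - 3*e^(t)/4))
K_X(t) = log M_X(t) = -log(1 - 3*e^(t)/4) - 2*log(2)
K^(4)(t) = (108*e^(3*t) + 576*e^(2*t) + 192*e^(t))/(81*e^(4*t) - 432*e^(3*t) + 864*e^(2*t) - 768*e^(t) + 256)

κ_4 = K^(4)(0) = 876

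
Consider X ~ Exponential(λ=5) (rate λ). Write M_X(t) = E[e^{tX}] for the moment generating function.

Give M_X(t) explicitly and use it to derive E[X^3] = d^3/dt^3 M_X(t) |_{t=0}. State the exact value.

E[X^3] = M^(3)(0) = 6/125

M_X(t) = 5/(5 - t)
M^(3)(t) = 30/(t^4 - 20*t^3 + 150*t^2 - 500*t + 625)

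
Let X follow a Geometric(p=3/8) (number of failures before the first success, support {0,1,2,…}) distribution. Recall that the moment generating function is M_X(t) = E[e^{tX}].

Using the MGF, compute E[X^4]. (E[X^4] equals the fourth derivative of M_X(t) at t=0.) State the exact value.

E[X^4] = M^(4)(0) = 10595/27

M_X(t) = 3/(8*(1 - 5*e^(t)/8))
M^(4)(t) = (-1875*e^(4*t) - 33000*e^(3*t) - 52800*e^(2*t) - 7680*e^(t))/(3125*e^(5*t) - 25000*e^(4*t) + 80000*e^(3*t) - 128000*e^(2*t) + 102400*e^(t) - 32768)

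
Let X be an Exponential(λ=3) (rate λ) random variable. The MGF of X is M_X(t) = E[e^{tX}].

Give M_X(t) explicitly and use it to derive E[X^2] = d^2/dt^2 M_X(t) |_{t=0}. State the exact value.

M_X(t) = 3/(3 - t)
dM/dt = 3/(t^2 - 6*t + 9)
d^2M/dt^2 = -6/(t^3 - 9*t^2 + 27*t - 27)

E[X^2] = d^2M/dt^2 |_{t=0} = 2/9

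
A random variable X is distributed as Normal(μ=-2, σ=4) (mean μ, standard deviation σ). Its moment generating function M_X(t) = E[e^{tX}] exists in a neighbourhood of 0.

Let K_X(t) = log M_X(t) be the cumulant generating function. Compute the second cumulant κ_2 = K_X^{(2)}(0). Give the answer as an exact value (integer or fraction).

κ_2 = K^(2)(0) = 16

M_X(t) = e^(8*t^2 - 2*t)
K_X(t) = log M_X(t) = 8*t^2 - 2*t
K^(2)(t) = 16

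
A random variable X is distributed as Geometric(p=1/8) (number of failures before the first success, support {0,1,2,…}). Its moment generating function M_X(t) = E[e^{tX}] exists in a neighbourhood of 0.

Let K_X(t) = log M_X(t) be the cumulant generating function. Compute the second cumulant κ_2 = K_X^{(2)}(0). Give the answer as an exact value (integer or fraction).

κ_2 = d^2K/dt^2 |_{t=0} = 56

M_X(t) = 1/(8*(1 - 7*e^(t)/8))
K_X(t) = log M_X(t) = -log(1 - 7*e^(t)/8) - 3*log(2)
dK/dt = -7*e^(t)/(7*e^(t) - 8)
d^2K/dt^2 = 56*e^(t)/(49*e^(2*t) - 112*e^(t) + 64)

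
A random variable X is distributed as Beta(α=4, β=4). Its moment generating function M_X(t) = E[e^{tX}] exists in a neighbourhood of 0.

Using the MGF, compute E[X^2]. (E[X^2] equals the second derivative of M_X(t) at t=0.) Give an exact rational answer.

E[X^2] = D^2[M](0) = 5/18

M_X(t) = ₁F₁(4; 8; t)
D^2[M](t) = 5*₁F₁(6; 10; t)/18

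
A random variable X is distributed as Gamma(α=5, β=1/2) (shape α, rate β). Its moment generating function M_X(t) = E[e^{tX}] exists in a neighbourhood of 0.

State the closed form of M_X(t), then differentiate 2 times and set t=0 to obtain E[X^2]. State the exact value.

M_X(t) = 1/(32*(1/2 - t)^5)
M^(2)(t) = -120/(128*t^7 - 448*t^6 + 672*t^5 - 560*t^4 + 280*t^3 - 84*t^2 + 14*t - 1)

E[X^2] = M^(2)(0) = 120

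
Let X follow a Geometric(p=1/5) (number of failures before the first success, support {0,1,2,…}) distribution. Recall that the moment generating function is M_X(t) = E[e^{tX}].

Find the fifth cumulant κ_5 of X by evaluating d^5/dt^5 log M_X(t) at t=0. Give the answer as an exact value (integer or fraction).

κ_5 = d^5K/dt^5 |_{t=0} = 43380

M_X(t) = 1/(5*(1 - 4*e^(t)/5))
K_X(t) = log M_X(t) = -log(1 - 4*e^(t)/5) - log(5)
dK/dt = -4*e^(t)/(4*e^(t) - 5)
d^2K/dt^2 = 20*e^(t)/(16*e^(2*t) - 40*e^(t) + 25)
d^3K/dt^3 = (-80*e^(2*t) - 100*e^(t))/(64*e^(3*t) - 240*e^(2*t) + 300*e^(t) - 125)
d^4K/dt^4 = (320*e^(3*t) + 1600*e^(2*t) + 500*e^(t))/(256*e^(4*t) - 1280*e^(3*t) + 2400*e^(2*t) - 2000*e^(t) + 625)
d^5K/dt^5 = (-1280*e^(4*t) - 17600*e^(3*t) - 22000*e^(2*t) - 2500*e^(t))/(1024*e^(5*t) - 6400*e^(4*t) + 16000*e^(3*t) - 20000*e^(2*t) + 12500*e^(t) - 3125)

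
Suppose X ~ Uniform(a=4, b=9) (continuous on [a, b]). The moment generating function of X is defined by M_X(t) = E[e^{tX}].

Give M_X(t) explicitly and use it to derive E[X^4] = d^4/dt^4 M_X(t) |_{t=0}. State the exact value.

M_X(t) = (e^(9*t) - e^(4*t))/(5*t)

E[X^4] = M^(4)(0) = 2321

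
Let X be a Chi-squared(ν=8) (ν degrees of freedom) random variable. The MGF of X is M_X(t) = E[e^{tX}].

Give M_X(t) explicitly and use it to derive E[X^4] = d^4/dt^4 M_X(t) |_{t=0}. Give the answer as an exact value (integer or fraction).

E[X^4] = M′′′′(0) = 13440

M_X(t) = (1 - 2*t)^(-4)
M′(t) = -8/(32*t^5 - 80*t^4 + 80*t^3 - 40*t^2 + 10*t - 1)
M′′(t) = 80/(64*t^6 - 192*t^5 + 240*t^4 - 160*t^3 + 60*t^2 - 12*t + 1)
M′′′(t) = -960/(128*t^7 - 448*t^6 + 672*t^5 - 560*t^4 + 280*t^3 - 84*t^2 + 14*t - 1)
M′′′′(t) = 13440/(256*t^8 - 1024*t^7 + 1792*t^6 - 1792*t^5 + 1120*t^4 - 448*t^3 + 112*t^2 - 16*t + 1)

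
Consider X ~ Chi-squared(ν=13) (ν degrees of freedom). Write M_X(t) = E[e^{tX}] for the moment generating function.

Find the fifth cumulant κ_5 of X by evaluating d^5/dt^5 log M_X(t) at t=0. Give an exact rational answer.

M_X(t) = (1 - 2*t)^(-13/2)
K_X(t) = log M_X(t) = -13*log(1 - 2*t)/2
K^(5)(t) = -4992/(32*t^5 - 80*t^4 + 80*t^3 - 40*t^2 + 10*t - 1)

κ_5 = K^(5)(0) = 4992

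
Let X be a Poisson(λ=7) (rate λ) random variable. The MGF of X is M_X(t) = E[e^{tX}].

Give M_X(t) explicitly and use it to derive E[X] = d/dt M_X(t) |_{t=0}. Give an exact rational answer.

M_X(t) = e^(7*e^(t) - 7)
M^(1)(t) = 7*e^(-7)*e^(t)*e^(7*e^(t))

E[X] = M^(1)(0) = 7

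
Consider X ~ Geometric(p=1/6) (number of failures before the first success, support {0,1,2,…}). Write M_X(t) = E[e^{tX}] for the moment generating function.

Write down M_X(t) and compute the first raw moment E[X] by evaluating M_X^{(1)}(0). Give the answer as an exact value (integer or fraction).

E[X] = dM/dt |_{t=0} = 5

M_X(t) = 1/(6*(1 - 5*e^(t)/6))
dM/dt = 5*e^(t)/(25*e^(2*t) - 60*e^(t) + 36)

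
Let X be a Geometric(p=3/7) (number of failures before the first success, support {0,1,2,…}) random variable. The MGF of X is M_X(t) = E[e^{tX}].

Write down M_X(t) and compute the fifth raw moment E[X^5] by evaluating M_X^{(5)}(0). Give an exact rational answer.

M_X(t) = 3/(7*(1 - 4*e^(t)/7))

E[X^5] = M^(5)(0) = 135628/81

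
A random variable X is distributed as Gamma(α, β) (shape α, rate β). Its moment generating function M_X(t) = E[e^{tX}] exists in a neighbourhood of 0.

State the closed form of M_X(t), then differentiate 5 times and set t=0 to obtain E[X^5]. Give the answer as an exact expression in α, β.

M_X(t) = (β/(β - t))^α
dM/dt = -α*β^α*(1/(β - t))^α/(-β + t)
d^2M/dt^2 = (α^2*β^α*(1/(β - t))^α + α*β^α*(1/(β - t))^α)/(β^2 - 2*β*t + t^2)
d^3M/dt^3 = (-α^3*β^α*(1/(β - t))^α - 3*α^2*β^α*(1/(β - t))^α - 2*α*β^α*(1/(β - t))^α)/(-β^3 + 3*β^2*t - 3*β*t^2 + t^3)
d^4M/dt^4 = (α^4*β^α*(1/(β - t))^α + 6*α^3*β^α*(1/(β - t))^α + 11*α^2*β^α*(1/(β - t))^α + 6*α*β^α*(1/(β - t))^α)/(β^4 - 4*β^3*t + 6*β^2*t^2 - 4*β*t^3 + t^4)

E[X^5] = d^5M/dt^5 |_{t=0} = α*(α^4 + 10*α^3 + 35*α^2 + 50*α + 24)/β^5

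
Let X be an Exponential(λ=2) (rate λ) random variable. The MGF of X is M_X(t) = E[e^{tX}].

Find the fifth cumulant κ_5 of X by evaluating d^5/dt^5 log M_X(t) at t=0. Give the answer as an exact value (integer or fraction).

κ_5 = K′′′′′(0) = 3/4

M_X(t) = 2/(2 - t)
K_X(t) = log M_X(t) = -log(2 - t) + log(2)
K′(t) = -1/(t - 2)
K′′(t) = 1/(t^2 - 4*t + 4)
K′′′(t) = -2/(t^3 - 6*t^2 + 12*t - 8)
K′′′′(t) = 6/(t^4 - 8*t^3 + 24*t^2 - 32*t + 16)
K′′′′′(t) = -24/(t^5 - 10*t^4 + 40*t^3 - 80*t^2 + 80*t - 32)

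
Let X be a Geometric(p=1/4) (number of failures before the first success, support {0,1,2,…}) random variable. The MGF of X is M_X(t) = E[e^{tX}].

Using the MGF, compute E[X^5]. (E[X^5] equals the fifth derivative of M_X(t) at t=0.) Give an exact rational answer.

M_X(t) = 1/(4*(1 - 3*e^(t)/4))

E[X^5] = D^5[M](0) = 52923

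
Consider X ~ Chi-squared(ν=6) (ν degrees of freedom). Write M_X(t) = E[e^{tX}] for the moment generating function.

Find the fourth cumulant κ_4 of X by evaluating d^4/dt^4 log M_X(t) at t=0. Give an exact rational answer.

κ_4 = K′′′′(0) = 288

M_X(t) = (1 - 2*t)^(-3)
K_X(t) = log M_X(t) = -3*log(1 - 2*t)
K′(t) = -6/(2*t - 1)
K′′(t) = 12/(4*t^2 - 4*t + 1)
K′′′(t) = -48/(8*t^3 - 12*t^2 + 6*t - 1)
K′′′′(t) = 288/(16*t^4 - 32*t^3 + 24*t^2 - 8*t + 1)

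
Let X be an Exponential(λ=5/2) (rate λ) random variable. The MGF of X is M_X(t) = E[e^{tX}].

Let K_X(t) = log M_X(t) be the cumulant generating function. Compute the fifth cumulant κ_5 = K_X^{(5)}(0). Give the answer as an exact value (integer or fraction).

κ_5 = d^5K/dt^5 |_{t=0} = 768/3125

M_X(t) = 5/(2*(5/2 - t))
K_X(t) = log M_X(t) = -log(5/2 - t) - log(2) + log(5)
dK/dt = -2/(2*t - 5)
d^2K/dt^2 = 4/(4*t^2 - 20*t + 25)
d^3K/dt^3 = -16/(8*t^3 - 60*t^2 + 150*t - 125)
d^4K/dt^4 = 96/(16*t^4 - 160*t^3 + 600*t^2 - 1000*t + 625)
d^5K/dt^5 = -768/(32*t^5 - 400*t^4 + 2000*t^3 - 5000*t^2 + 6250*t - 3125)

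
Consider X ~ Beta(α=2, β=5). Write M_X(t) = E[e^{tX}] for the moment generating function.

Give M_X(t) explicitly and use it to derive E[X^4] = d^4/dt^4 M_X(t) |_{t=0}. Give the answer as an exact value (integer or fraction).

M_X(t) = ₁F₁(2; 7; t)
D^4[M](t) = ₁F₁(6; 11; t)/42

E[X^4] = D^4[M](0) = 1/42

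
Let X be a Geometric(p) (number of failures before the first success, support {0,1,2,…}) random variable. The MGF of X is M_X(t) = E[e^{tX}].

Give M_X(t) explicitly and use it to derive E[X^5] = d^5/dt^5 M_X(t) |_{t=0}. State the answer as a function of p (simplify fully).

M_X(t) = p/(-(1 - p)*e^(t) + 1)
M′(t) = (-p^2*e^(t) + p*e^(t))/(p^2*e^(2*t) - 2*p*e^(2*t) + 2*p*e^(t) + e^(2*t) - 2*e^(t) + 1)

E[X^5] = M′′′′′(0) = -1 + 31/p - 180/p^2 + 390/p^3 - 360/p^4 + 120/p^5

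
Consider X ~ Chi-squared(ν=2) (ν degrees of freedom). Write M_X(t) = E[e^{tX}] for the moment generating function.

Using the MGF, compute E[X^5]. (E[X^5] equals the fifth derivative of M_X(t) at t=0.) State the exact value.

E[X^5] = M′′′′′(0) = 3840

M_X(t) = 1/(1 - 2*t)
M′(t) = 2/(4*t^2 - 4*t + 1)
M′′(t) = -8/(8*t^3 - 12*t^2 + 6*t - 1)
M′′′(t) = 48/(16*t^4 - 32*t^3 + 24*t^2 - 8*t + 1)
M′′′′(t) = -384/(32*t^5 - 80*t^4 + 80*t^3 - 40*t^2 + 10*t - 1)
M′′′′′(t) = 3840/(64*t^6 - 192*t^5 + 240*t^4 - 160*t^3 + 60*t^2 - 12*t + 1)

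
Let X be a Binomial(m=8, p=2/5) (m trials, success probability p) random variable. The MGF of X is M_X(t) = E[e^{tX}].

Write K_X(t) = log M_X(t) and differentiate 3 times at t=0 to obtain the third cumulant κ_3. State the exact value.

M_X(t) = (2*e^(t)/5 + 3/5)^8
K_X(t) = log M_X(t) = 8*log(2*e^(t)/5 + 3/5)
K′(t) = 16*e^(t)/(2*e^(t) + 3)
K′′(t) = 48*e^(t)/(4*e^(2*t) + 12*e^(t) + 9)
K′′′(t) = (-96*e^(2*t) + 144*e^(t))/(8*e^(3*t) + 36*e^(2*t) + 54*e^(t) + 27)

κ_3 = K′′′(0) = 48/125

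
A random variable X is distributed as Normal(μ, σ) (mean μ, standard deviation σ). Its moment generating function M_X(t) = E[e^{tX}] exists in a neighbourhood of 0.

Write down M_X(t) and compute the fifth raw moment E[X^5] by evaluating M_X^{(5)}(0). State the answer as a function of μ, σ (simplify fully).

E[X^5] = d^5M/dt^5 |_{t=0} = μ*(μ^4 + 10*μ^2*σ^2 + 15*σ^4)

M_X(t) = e^(μ*t + σ^2*t^2/2)
dM/dt = μ*e^(μ*t)*e^(σ^2*t^2/2) + σ^2*t*e^(μ*t)*e^(σ^2*t^2/2)
d^2M/dt^2 = μ^2*e^(μ*t)*e^(σ^2*t^2/2) + 2*μ*σ^2*t*e^(μ*t)*e^(σ^2*t^2/2) + σ^4*t^2*e^(μ*t)*e^(σ^2*t^2/2) + σ^2*e^(μ*t)*e^(σ^2*t^2/2)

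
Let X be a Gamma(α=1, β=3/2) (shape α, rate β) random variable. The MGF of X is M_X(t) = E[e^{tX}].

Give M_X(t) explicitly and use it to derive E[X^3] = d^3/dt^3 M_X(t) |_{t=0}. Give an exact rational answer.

E[X^3] = d^3M/dt^3 |_{t=0} = 16/9

M_X(t) = 3/(2*(3/2 - t))
dM/dt = 6/(4*t^2 - 12*t + 9)
d^2M/dt^2 = -24/(8*t^3 - 36*t^2 + 54*t - 27)
d^3M/dt^3 = 144/(16*t^4 - 96*t^3 + 216*t^2 - 216*t + 81)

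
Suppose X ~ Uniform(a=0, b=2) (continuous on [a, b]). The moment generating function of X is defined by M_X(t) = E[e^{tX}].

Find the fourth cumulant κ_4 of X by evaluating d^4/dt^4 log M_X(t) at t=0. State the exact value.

κ_4 = D^4[K](0) = -2/15

M_X(t) = (e^(2*t) - 1)/(2*t)
K_X(t) = log M_X(t) = -log(t) + log(e^(2*t) - 1) - log(2)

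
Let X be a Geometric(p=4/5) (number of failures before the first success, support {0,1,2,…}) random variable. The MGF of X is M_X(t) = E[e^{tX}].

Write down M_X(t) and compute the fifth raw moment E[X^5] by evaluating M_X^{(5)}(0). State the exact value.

E[X^5] = M^(5)(0) = 707/128

M_X(t) = 4/(5*(1 - e^(t)/5))
M^(5)(t) = (4*e^(5*t) + 520*e^(4*t) + 6600*e^(3*t) + 13000*e^(2*t) + 2500*e^(t))/(e^(6*t) - 30*e^(5*t) + 375*e^(4*t) - 2500*e^(3*t) + 9375*e^(2*t) - 18750*e^(t) + 15625)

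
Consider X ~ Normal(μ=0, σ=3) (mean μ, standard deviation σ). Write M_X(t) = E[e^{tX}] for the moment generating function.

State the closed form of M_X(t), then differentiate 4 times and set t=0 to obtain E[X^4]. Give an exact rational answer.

E[X^4] = M^(4)(0) = 243

M_X(t) = e^(9*t^2/2)
M^(4)(t) = 6561*t^4*e^(9*t^2/2) + 4374*t^2*e^(9*t^2/2) + 243*e^(9*t^2/2)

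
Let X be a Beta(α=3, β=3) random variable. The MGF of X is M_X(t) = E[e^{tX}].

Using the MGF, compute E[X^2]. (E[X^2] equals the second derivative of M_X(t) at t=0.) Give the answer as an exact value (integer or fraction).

E[X^2] = M^(2)(0) = 2/7

M_X(t) = ₁F₁(3; 6; t)
M^(2)(t) = 2*₁F₁(5; 8; t)/7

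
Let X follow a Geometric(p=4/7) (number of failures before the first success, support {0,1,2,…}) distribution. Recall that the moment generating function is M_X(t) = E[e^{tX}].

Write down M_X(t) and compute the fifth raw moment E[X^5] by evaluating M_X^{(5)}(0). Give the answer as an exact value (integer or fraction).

M_X(t) = 4/(7*(1 - 3*e^(t)/7))

E[X^5] = M^(5)(0) = 23721/128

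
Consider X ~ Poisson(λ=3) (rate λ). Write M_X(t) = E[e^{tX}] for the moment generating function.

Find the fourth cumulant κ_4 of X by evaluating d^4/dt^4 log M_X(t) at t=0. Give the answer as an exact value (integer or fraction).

κ_4 = D^4[K](0) = 3

M_X(t) = e^(3*e^(t) - 3)
K_X(t) = log M_X(t) = 3*e^(t) - 3
D^4[K](t) = 3*e^(t)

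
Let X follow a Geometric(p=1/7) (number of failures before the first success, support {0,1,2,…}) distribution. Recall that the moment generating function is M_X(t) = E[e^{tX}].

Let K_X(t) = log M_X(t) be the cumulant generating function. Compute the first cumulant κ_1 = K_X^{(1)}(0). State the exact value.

κ_1 = K′(0) = 6

M_X(t) = 1/(7*(1 - 6*e^(t)/7))
K_X(t) = log M_X(t) = -log(1 - 6*e^(t)/7) - log(7)
K′(t) = -6*e^(t)/(6*e^(t) - 7)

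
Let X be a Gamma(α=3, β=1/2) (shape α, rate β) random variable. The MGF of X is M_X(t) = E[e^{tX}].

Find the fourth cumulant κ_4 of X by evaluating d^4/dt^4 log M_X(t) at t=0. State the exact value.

M_X(t) = 1/(8*(1/2 - t)^3)
K_X(t) = log M_X(t) = -3*log(1/2 - t) - 3*log(2)
D^4[K](t) = 288/(16*t^4 - 32*t^3 + 24*t^2 - 8*t + 1)

κ_4 = D^4[K](0) = 288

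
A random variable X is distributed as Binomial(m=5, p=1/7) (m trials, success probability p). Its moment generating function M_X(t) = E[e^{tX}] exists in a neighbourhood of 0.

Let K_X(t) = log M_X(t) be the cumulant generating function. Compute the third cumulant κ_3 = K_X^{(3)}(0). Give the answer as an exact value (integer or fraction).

κ_3 = d^3K/dt^3 |_{t=0} = 150/343

M_X(t) = (e^(t)/7 + 6/7)^5
K_X(t) = log M_X(t) = 5*log(e^(t)/7 + 6/7)
dK/dt = 5*e^(t)/(e^(t) + 6)
d^2K/dt^2 = 30*e^(t)/(e^(2*t) + 12*e^(t) + 36)
d^3K/dt^3 = (-30*e^(2*t) + 180*e^(t))/(e^(3*t) + 18*e^(2*t) + 108*e^(t) + 216)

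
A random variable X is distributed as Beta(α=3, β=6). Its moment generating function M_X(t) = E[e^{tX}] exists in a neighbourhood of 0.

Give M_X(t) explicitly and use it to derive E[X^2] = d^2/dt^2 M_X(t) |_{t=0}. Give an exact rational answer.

E[X^2] = D^2[M](0) = 2/15

M_X(t) = ₁F₁(3; 9; t)
D^2[M](t) = 2*₁F₁(5; 11; t)/15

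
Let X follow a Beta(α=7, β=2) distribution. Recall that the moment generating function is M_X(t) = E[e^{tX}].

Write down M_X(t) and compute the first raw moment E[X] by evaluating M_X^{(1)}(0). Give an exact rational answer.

M_X(t) = ₁F₁(7; 9; t)
D[M](t) = 7*₁F₁(8; 10; t)/9

E[X] = D[M](0) = 7/9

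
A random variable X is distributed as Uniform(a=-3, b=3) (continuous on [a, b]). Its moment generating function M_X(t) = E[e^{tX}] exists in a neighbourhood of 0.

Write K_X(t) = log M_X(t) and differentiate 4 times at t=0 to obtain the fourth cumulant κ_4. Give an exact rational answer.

M_X(t) = (e^(3*t) - e^(-3*t))/(6*t)
K_X(t) = log M_X(t) = -log(t) + log(e^(3*t) - e^(-3*t)) - log(6)

κ_4 = D^4[K](0) = -54/5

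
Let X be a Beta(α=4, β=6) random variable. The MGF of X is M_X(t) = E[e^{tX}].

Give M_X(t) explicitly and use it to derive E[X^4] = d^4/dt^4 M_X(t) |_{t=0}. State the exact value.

E[X^4] = D^4[M](0) = 7/143

M_X(t) = ₁F₁(4; 10; t)
D^4[M](t) = 7*₁F₁(8; 14; t)/143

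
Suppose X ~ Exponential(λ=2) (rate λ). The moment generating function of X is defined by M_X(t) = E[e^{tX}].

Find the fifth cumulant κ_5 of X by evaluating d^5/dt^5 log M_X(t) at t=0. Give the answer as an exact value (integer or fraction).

M_X(t) = 2/(2 - t)
K_X(t) = log M_X(t) = -log(2 - t) + log(2)
K^(5)(t) = -24/(t^5 - 10*t^4 + 40*t^3 - 80*t^2 + 80*t - 32)

κ_5 = K^(5)(0) = 3/4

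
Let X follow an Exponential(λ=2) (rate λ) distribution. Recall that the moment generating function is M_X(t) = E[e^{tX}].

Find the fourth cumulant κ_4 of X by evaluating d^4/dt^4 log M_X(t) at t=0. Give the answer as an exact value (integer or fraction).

κ_4 = D^4[K](0) = 3/8

M_X(t) = 2/(2 - t)
K_X(t) = log M_X(t) = -log(2 - t) + log(2)
D^4[K](t) = 6/(t^4 - 8*t^3 + 24*t^2 - 32*t + 16)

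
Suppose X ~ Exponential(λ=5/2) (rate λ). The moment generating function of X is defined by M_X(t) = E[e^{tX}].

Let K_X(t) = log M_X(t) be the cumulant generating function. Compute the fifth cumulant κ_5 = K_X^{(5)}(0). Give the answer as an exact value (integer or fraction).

M_X(t) = 5/(2*(5/2 - t))
K_X(t) = log M_X(t) = -log(5/2 - t) - log(2) + log(5)
K^(5)(t) = -768/(32*t^5 - 400*t^4 + 2000*t^3 - 5000*t^2 + 6250*t - 3125)

κ_5 = K^(5)(0) = 768/3125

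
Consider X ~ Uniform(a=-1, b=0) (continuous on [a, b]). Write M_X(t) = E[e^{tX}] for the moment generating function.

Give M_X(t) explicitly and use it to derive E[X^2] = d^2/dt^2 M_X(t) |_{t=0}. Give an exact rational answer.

M_X(t) = (1 - e^(-t))/t
M^(2)(t) = (-t^2 - 2*t + 2*e^(t) - 2)*e^(-t)/t^3

E[X^2] = M^(2)(0) = 1/3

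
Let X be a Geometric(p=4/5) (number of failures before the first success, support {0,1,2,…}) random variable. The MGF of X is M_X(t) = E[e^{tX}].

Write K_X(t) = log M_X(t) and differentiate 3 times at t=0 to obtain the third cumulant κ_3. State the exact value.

κ_3 = d^3K/dt^3 |_{t=0} = 15/32

M_X(t) = 4/(5*(1 - e^(t)/5))
K_X(t) = log M_X(t) = -log(1 - e^(t)/5) - log(5) + 2*log(2)
dK/dt = -e^(t)/(e^(t) - 5)
d^2K/dt^2 = 5*e^(t)/(e^(2*t) - 10*e^(t) + 25)
d^3K/dt^3 = (-5*e^(2*t) - 25*e^(t))/(e^(3*t) - 15*e^(2*t) + 75*e^(t) - 125)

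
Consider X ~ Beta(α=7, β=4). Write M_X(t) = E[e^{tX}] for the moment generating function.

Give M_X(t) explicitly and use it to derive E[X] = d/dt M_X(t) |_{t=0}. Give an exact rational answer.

E[X] = M^(1)(0) = 7/11

M_X(t) = ₁F₁(7; 11; t)
M^(1)(t) = 7*₁F₁(8; 12; t)/11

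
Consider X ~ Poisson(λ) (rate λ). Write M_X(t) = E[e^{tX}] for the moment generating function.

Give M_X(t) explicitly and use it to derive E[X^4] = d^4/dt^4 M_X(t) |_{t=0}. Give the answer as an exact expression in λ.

M_X(t) = e^(λ*(e^(t) - 1))
dM/dt = λ*e^(-λ)*e^(t)*e^(λ*e^(t))
d^2M/dt^2 = (λ^2*e^(2*t)*e^(λ*e^(t)) + λ*e^(t)*e^(λ*e^(t)))*e^(-λ)
d^3M/dt^3 = (λ^3*e^(3*t)*e^(λ*e^(t)) + 3*λ^2*e^(2*t)*e^(λ*e^(t)) + λ*e^(t)*e^(λ*e^(t)))*e^(-λ)
d^4M/dt^4 = (λ^4*e^(4*t)*e^(λ*e^(t)) + 6*λ^3*e^(3*t)*e^(λ*e^(t)) + 7*λ^2*e^(2*t)*e^(λ*e^(t)) + λ*e^(t)*e^(λ*e^(t)))*e^(-λ)

E[X^4] = d^4M/dt^4 |_{t=0} = λ*(λ^3 + 6*λ^2 + 7*λ + 1)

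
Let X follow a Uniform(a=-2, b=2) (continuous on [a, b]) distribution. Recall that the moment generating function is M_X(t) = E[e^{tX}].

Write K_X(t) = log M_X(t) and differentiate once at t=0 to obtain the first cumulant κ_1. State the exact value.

M_X(t) = (e^(2*t) - e^(-2*t))/(4*t)
K_X(t) = log M_X(t) = -log(t) + log(e^(2*t) - e^(-2*t)) - 2*log(2)
D[K](t) = (2*t*e^(4*t) + 2*t - e^(4*t) + 1)/(t*e^(4*t) - t)

κ_1 = D[K](0) = 0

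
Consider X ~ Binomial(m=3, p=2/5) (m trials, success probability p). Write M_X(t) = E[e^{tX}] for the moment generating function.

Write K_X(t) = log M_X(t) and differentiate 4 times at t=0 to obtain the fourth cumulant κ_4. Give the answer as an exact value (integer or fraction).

M_X(t) = (2*e^(t)/5 + 3/5)^3
K_X(t) = log M_X(t) = 3*log(2*e^(t)/5 + 3/5)
K^(4)(t) = (72*e^(3*t) - 432*e^(2*t) + 162*e^(t))/(16*e^(4*t) + 96*e^(3*t) + 216*e^(2*t) + 216*e^(t) + 81)

κ_4 = K^(4)(0) = -198/625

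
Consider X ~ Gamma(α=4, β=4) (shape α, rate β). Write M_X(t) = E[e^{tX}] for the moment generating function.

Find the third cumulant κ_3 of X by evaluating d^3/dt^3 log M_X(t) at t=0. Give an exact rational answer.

M_X(t) = 256/(4 - t)^4
K_X(t) = log M_X(t) = -4*log(4 - t) + 8*log(2)
K′(t) = -4/(t - 4)
K′′(t) = 4/(t^2 - 8*t + 16)
K′′′(t) = -8/(t^3 - 12*t^2 + 48*t - 64)

κ_3 = K′′′(0) = 1/8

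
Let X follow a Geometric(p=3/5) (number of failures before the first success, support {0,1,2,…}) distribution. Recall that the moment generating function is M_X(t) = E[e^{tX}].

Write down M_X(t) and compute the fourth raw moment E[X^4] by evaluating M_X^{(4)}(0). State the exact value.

E[X^4] = M′′′′(0) = 602/27

M_X(t) = 3/(5*(1 - 2*e^(t)/5))
M′(t) = 6*e^(t)/(4*e^(2*t) - 20*e^(t) + 25)
M′′(t) = (-12*e^(2*t) - 30*e^(t))/(8*e^(3*t) - 60*e^(2*t) + 150*e^(t) - 125)
M′′′(t) = (24*e^(3*t) + 240*e^(2*t) + 150*e^(t))/(16*e^(4*t) - 160*e^(3*t) + 600*e^(2*t) - 1000*e^(t) + 625)
M′′′′(t) = (-48*e^(4*t) - 1320*e^(3*t) - 3300*e^(2*t) - 750*e^(t))/(32*e^(5*t) - 400*e^(4*t) + 2000*e^(3*t) - 5000*e^(2*t) + 6250*e^(t) - 3125)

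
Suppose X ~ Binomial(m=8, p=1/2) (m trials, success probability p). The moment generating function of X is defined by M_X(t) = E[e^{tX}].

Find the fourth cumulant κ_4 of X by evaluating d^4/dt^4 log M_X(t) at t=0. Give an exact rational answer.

M_X(t) = (e^(t)/2 + 1/2)^8
K_X(t) = log M_X(t) = 8*log(e^(t)/2 + 1/2)
D^4[K](t) = (8*e^(3*t) - 32*e^(2*t) + 8*e^(t))/(e^(4*t) + 4*e^(3*t) + 6*e^(2*t) + 4*e^(t) + 1)

κ_4 = D^4[K](0) = -1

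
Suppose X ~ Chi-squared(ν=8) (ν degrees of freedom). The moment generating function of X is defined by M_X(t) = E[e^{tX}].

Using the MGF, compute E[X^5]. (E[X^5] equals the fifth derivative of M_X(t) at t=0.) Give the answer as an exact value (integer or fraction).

M_X(t) = (1 - 2*t)^(-4)
D^5[M](t) = -215040/(512*t^9 - 2304*t^8 + 4608*t^7 - 5376*t^6 + 4032*t^5 - 2016*t^4 + 672*t^3 - 144*t^2 + 18*t - 1)

E[X^5] = D^5[M](0) = 215040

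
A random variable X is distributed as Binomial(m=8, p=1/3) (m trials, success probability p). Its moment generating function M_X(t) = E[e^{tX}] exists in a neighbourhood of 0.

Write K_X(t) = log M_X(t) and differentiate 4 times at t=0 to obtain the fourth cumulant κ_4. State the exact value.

M_X(t) = (e^(t)/3 + 2/3)^8
K_X(t) = log M_X(t) = 8*log(e^(t)/3 + 2/3)
D^4[K](t) = (16*e^(3*t) - 128*e^(2*t) + 64*e^(t))/(e^(4*t) + 8*e^(3*t) + 24*e^(2*t) + 32*e^(t) + 16)

κ_4 = D^4[K](0) = -16/27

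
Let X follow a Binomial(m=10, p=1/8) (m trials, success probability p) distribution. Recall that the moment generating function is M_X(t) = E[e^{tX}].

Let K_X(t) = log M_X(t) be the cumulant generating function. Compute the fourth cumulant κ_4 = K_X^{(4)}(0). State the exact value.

M_X(t) = (e^(t)/8 + 7/8)^10
K_X(t) = log M_X(t) = 10*log(e^(t)/8 + 7/8)
K′(t) = 10*e^(t)/(e^(t) + 7)
K′′(t) = 70*e^(t)/(e^(2*t) + 14*e^(t) + 49)
K′′′(t) = (-70*e^(2*t) + 490*e^(t))/(e^(3*t) + 21*e^(2*t) + 147*e^(t) + 343)
K′′′′(t) = (70*e^(3*t) - 1960*e^(2*t) + 3430*e^(t))/(e^(4*t) + 28*e^(3*t) + 294*e^(2*t) + 1372*e^(t) + 2401)

κ_4 = K′′′′(0) = 385/1024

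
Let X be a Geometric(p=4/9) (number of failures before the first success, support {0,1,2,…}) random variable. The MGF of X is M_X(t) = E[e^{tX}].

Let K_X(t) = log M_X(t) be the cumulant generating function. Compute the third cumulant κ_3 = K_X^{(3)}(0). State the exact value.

M_X(t) = 4/(9*(1 - 5*e^(t)/9))
K_X(t) = log M_X(t) = -log(1 - 5*e^(t)/9) - 2*log(3) + 2*log(2)
K′(t) = -5*e^(t)/(5*e^(t) - 9)
K′′(t) = 45*e^(t)/(25*e^(2*t) - 90*e^(t) + 81)
K′′′(t) = (-225*e^(2*t) - 405*e^(t))/(125*e^(3*t) - 675*e^(2*t) + 1215*e^(t) - 729)

κ_3 = K′′′(0) = 315/32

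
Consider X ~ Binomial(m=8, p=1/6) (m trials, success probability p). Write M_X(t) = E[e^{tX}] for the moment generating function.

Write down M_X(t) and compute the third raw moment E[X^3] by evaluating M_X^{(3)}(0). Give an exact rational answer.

E[X^3] = D^3[M](0) = 68/9

M_X(t) = (e^(t)/6 + 5/6)^8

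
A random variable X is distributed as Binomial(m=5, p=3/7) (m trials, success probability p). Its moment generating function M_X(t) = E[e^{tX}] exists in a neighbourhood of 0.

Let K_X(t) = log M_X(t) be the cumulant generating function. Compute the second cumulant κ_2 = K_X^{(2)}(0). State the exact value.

κ_2 = K^(2)(0) = 60/49

M_X(t) = (3*e^(t)/7 + 4/7)^5
K_X(t) = log M_X(t) = 5*log(3*e^(t)/7 + 4/7)
K^(2)(t) = 60*e^(t)/(9*e^(2*t) + 24*e^(t) + 16)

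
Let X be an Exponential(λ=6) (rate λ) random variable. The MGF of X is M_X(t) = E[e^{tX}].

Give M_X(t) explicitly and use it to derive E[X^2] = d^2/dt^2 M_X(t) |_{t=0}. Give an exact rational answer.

E[X^2] = M^(2)(0) = 1/18

M_X(t) = 6/(6 - t)
M^(2)(t) = -12/(t^3 - 18*t^2 + 108*t - 216)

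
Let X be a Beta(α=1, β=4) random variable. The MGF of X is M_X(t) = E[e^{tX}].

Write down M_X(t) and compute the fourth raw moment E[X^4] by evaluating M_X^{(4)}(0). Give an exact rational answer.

M_X(t) = ₁F₁(1; 5; t)
D^4[M](t) = ₁F₁(5; 9; t)/70

E[X^4] = D^4[M](0) = 1/70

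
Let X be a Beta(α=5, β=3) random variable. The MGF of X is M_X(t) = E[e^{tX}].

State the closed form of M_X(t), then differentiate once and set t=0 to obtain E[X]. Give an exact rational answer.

M_X(t) = ₁F₁(5; 8; t)
M^(1)(t) = 5*₁F₁(6; 9; t)/8

E[X] = M^(1)(0) = 5/8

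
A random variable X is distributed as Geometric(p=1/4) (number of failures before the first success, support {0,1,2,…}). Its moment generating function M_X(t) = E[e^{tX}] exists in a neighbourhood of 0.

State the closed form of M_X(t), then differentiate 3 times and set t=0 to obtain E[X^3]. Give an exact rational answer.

M_X(t) = 1/(4*(1 - 3*e^(t)/4))
D^3[M](t) = (27*e^(3*t) + 144*e^(2*t) + 48*e^(t))/(81*e^(4*t) - 432*e^(3*t) + 864*e^(2*t) - 768*e^(t) + 256)

E[X^3] = D^3[M](0) = 219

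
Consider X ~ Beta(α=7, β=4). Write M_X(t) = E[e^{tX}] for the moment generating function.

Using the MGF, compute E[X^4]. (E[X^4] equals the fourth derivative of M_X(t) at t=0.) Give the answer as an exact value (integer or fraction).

M_X(t) = ₁F₁(7; 11; t)
dM/dt = 7*₁F₁(8; 12; t)/11
d^2M/dt^2 = 14*₁F₁(9; 13; t)/33
d^3M/dt^3 = 42*₁F₁(10; 14; t)/143
d^4M/dt^4 = 30*₁F₁(11; 15; t)/143

E[X^4] = d^4M/dt^4 |_{t=0} = 30/143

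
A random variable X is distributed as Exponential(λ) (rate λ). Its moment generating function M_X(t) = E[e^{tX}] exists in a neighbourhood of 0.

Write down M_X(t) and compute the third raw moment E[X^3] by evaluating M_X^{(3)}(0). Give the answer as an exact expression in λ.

E[X^3] = M′′′(0) = 6/λ^3

M_X(t) = λ/(λ - t)
M′(t) = λ/(λ^2 - 2*λ*t + t^2)
M′′(t) = -2*λ/(-λ^3 + 3*λ^2*t - 3*λ*t^2 + t^3)
M′′′(t) = 6*λ/(λ^4 - 4*λ^3*t + 6*λ^2*t^2 - 4*λ*t^3 + t^4)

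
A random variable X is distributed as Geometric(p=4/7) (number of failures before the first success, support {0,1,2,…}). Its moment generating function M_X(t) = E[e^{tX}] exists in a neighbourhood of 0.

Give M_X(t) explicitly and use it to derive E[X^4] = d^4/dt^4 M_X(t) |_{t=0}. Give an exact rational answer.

E[X^4] = d^4M/dt^4 |_{t=0} = 1005/32

M_X(t) = 4/(7*(1 - 3*e^(t)/7))
dM/dt = 12*e^(t)/(9*e^(2*t) - 42*e^(t) + 49)
d^2M/dt^2 = (-36*e^(2*t) - 84*e^(t))/(27*e^(3*t) - 189*e^(2*t) + 441*e^(t) - 343)
d^3M/dt^3 = (108*e^(3*t) + 1008*e^(2*t) + 588*e^(t))/(81*e^(4*t) - 756*e^(3*t) + 2646*e^(2*t) - 4116*e^(t) + 2401)
d^4M/dt^4 = (-324*e^(4*t) - 8316*e^(3*t) - 19404*e^(2*t) - 4116*e^(t))/(243*e^(5*t) - 2835*e^(4*t) + 13230*e^(3*t) - 30870*e^(2*t) + 36015*e^(t) - 16807)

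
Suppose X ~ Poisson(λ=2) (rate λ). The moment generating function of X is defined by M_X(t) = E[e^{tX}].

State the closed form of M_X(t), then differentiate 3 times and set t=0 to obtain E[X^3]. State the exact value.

M_X(t) = e^(2*e^(t) - 2)
dM/dt = 2*e^(-2)*e^(t)*e^(2*e^(t))
d^2M/dt^2 = (4*e^(2*t)*e^(2*e^(t)) + 2*e^(t)*e^(2*e^(t)))*e^(-2)
d^3M/dt^3 = (8*e^(3*t)*e^(2*e^(t)) + 12*e^(2*t)*e^(2*e^(t)) + 2*e^(t)*e^(2*e^(t)))*e^(-2)

E[X^3] = d^3M/dt^3 |_{t=0} = 22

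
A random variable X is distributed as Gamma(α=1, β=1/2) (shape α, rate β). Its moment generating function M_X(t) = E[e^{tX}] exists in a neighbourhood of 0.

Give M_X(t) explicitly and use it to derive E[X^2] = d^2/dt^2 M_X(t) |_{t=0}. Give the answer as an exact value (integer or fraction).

M_X(t) = 1/(2*(1/2 - t))
M^(2)(t) = -8/(8*t^3 - 12*t^2 + 6*t - 1)

E[X^2] = M^(2)(0) = 8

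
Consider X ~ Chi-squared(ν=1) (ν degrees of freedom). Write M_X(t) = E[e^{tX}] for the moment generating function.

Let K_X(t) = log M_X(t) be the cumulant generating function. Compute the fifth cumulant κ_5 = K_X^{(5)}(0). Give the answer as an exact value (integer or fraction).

κ_5 = D^5[K](0) = 384

M_X(t) = 1/√(1 - 2*t)
K_X(t) = log M_X(t) = -log(1 - 2*t)/2
D^5[K](t) = -384/(32*t^5 - 80*t^4 + 80*t^3 - 40*t^2 + 10*t - 1)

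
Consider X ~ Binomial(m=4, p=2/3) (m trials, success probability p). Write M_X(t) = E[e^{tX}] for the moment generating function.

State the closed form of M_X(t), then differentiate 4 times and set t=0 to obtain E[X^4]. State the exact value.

M_X(t) = (2*e^(t)/3 + 1/3)^4
M′(t) = 64*e^(4*t)/81 + 32*e^(3*t)/27 + 16*e^(2*t)/27 + 8*e^(t)/81
M′′(t) = 256*e^(4*t)/81 + 32*e^(3*t)/9 + 32*e^(2*t)/27 + 8*e^(t)/81
M′′′(t) = 1024*e^(4*t)/81 + 32*e^(3*t)/3 + 64*e^(2*t)/27 + 8*e^(t)/81
M′′′′(t) = 4096*e^(4*t)/81 + 32*e^(3*t) + 128*e^(2*t)/27 + 8*e^(t)/81

E[X^4] = M′′′′(0) = 2360/27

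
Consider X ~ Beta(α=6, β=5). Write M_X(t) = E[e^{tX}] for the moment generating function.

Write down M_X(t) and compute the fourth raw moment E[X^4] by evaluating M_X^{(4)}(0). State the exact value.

M_X(t) = ₁F₁(6; 11; t)
M^(4)(t) = 18*₁F₁(10; 15; t)/143

E[X^4] = M^(4)(0) = 18/143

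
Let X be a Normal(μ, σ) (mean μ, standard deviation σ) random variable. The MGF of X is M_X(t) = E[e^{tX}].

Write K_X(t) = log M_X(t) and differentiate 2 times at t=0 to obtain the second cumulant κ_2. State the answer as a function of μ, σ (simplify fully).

M_X(t) = e^(μ*t + σ^2*t^2/2)
K_X(t) = log M_X(t) = μ*t + σ^2*t^2/2
K^(2)(t) = σ^2

κ_2 = K^(2)(0) = σ^2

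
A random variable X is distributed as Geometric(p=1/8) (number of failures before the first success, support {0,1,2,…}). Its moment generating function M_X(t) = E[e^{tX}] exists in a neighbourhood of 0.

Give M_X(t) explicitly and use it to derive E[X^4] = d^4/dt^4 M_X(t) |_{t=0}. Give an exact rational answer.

E[X^4] = d^4M/dt^4 |_{t=0} = 70665

M_X(t) = 1/(8*(1 - 7*e^(t)/8))
dM/dt = 7*e^(t)/(49*e^(2*t) - 112*e^(t) + 64)
d^2M/dt^2 = (-49*e^(2*t) - 56*e^(t))/(343*e^(3*t) - 1176*e^(2*t) + 1344*e^(t) - 512)
d^3M/dt^3 = (343*e^(3*t) + 1568*e^(2*t) + 448*e^(t))/(2401*e^(4*t) - 10976*e^(3*t) + 18816*e^(2*t) - 14336*e^(t) + 4096)
d^4M/dt^4 = (-2401*e^(4*t) - 30184*e^(3*t) - 34496*e^(2*t) - 3584*e^(t))/(16807*e^(5*t) - 96040*e^(4*t) + 219520*e^(3*t) - 250880*e^(2*t) + 143360*e^(t) - 32768)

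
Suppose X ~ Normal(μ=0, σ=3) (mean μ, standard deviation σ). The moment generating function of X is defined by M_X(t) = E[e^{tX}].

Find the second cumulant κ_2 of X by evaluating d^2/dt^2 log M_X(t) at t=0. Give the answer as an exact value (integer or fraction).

M_X(t) = e^(9*t^2/2)
K_X(t) = log M_X(t) = 9*t^2/2
K′(t) = 9*t
K′′(t) = 9

κ_2 = K′′(0) = 9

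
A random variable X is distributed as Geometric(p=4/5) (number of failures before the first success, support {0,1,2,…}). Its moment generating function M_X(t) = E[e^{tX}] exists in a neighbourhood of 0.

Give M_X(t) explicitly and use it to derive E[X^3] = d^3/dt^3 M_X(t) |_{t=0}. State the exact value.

M_X(t) = 4/(5*(1 - e^(t)/5))
M^(3)(t) = (4*e^(3*t) + 80*e^(2*t) + 100*e^(t))/(e^(4*t) - 20*e^(3*t) + 150*e^(2*t) - 500*e^(t) + 625)

E[X^3] = M^(3)(0) = 23/32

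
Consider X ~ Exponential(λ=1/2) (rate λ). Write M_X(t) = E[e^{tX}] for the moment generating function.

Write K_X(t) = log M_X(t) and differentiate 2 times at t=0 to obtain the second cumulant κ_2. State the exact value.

κ_2 = D^2[K](0) = 4

M_X(t) = 1/(2*(1/2 - t))
K_X(t) = log M_X(t) = -log(1/2 - t) - log(2)
D^2[K](t) = 4/(4*t^2 - 4*t + 1)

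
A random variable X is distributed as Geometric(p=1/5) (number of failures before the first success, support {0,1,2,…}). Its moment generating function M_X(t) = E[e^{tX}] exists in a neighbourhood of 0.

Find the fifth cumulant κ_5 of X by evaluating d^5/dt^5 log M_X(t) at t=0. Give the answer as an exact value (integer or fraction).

κ_5 = d^5K/dt^5 |_{t=0} = 43380

M_X(t) = 1/(5*(1 - 4*e^(t)/5))
K_X(t) = log M_X(t) = -log(1 - 4*e^(t)/5) - log(5)
dK/dt = -4*e^(t)/(4*e^(t) - 5)
d^2K/dt^2 = 20*e^(t)/(16*e^(2*t) - 40*e^(t) + 25)
d^3K/dt^3 = (-80*e^(2*t) - 100*e^(t))/(64*e^(3*t) - 240*e^(2*t) + 300*e^(t) - 125)
d^4K/dt^4 = (320*e^(3*t) + 1600*e^(2*t) + 500*e^(t))/(256*e^(4*t) - 1280*e^(3*t) + 2400*e^(2*t) - 2000*e^(t) + 625)
d^5K/dt^5 = (-1280*e^(4*t) - 17600*e^(3*t) - 22000*e^(2*t) - 2500*e^(t))/(1024*e^(5*t) - 6400*e^(4*t) + 16000*e^(3*t) - 20000*e^(2*t) + 12500*e^(t) - 3125)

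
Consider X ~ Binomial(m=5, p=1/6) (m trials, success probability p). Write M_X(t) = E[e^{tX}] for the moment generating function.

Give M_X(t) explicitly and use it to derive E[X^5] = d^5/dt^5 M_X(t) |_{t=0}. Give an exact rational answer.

E[X^5] = M^(5)(0) = 5525/324

M_X(t) = (e^(t)/6 + 5/6)^5
M^(5)(t) = 3125*e^(5*t)/7776 + 800*e^(4*t)/243 + 125*e^(3*t)/16 + 1250*e^(2*t)/243 + 3125*e^(t)/7776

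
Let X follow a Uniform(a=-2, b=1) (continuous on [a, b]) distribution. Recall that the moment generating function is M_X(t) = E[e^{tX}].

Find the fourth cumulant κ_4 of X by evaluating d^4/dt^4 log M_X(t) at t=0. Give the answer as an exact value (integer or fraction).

M_X(t) = (e^(t) - e^(-2*t))/(3*t)
K_X(t) = log M_X(t) = -log(t) + log(e^(t) - e^(-2*t)) - log(3)
K′(t) = (t*e^(3*t) + 2*t - e^(3*t) + 1)/(t*e^(3*t) - t)
K′′(t) = (-9*t^2*e^(3*t) + e^(6*t) - 2*e^(3*t) + 1)/(t^2*e^(6*t) - 2*t^2*e^(3*t) + t^2)
K′′′(t) = (27*t^3*e^(6*t) + 27*t^3*e^(3*t) - 2*e^(9*t) + 6*e^(6*t) - 6*e^(3*t) + 2)/(t^3*e^(9*t) - 3*t^3*e^(6*t) + 3*t^3*e^(3*t) - t^3)

κ_4 = K′′′′(0) = -27/40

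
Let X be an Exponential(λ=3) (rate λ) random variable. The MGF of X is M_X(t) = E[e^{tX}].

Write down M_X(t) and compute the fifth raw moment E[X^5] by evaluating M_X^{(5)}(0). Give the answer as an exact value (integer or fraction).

M_X(t) = 3/(3 - t)
M^(5)(t) = 360/(t^6 - 18*t^5 + 135*t^4 - 540*t^3 + 1215*t^2 - 1458*t + 729)

E[X^5] = M^(5)(0) = 40/81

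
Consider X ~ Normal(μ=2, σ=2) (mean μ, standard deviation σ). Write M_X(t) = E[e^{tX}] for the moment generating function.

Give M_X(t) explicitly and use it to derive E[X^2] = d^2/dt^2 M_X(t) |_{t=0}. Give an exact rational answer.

E[X^2] = M′′(0) = 8

M_X(t) = e^(2*t^2 + 2*t)
M′(t) = 4*t*e^(2*t)*e^(2*t^2) + 2*e^(2*t)*e^(2*t^2)
M′′(t) = 16*t^2*e^(2*t)*e^(2*t^2) + 16*t*e^(2*t)*e^(2*t^2) + 8*e^(2*t)*e^(2*t^2)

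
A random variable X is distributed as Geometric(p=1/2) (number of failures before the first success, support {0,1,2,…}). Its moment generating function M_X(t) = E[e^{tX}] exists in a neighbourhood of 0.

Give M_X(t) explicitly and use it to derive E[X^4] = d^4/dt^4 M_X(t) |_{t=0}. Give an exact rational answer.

E[X^4] = D^4[M](0) = 75

M_X(t) = 1/(2*(1 - e^(t)/2))
D^4[M](t) = (-e^(4*t) - 22*e^(3*t) - 44*e^(2*t) - 8*e^(t))/(e^(5*t) - 10*e^(4*t) + 40*e^(3*t) - 80*e^(2*t) + 80*e^(t) - 32)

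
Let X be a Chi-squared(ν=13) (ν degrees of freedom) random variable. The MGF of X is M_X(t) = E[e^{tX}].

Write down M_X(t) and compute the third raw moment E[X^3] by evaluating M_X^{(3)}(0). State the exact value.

E[X^3] = d^3M/dt^3 |_{t=0} = 3315

M_X(t) = (1 - 2*t)^(-13/2)
dM/dt = -13/(128*t^7*√(1 - 2*t) - 448*t^6*√(1 - 2*t) + 672*t^5*√(1 - 2*t) - 560*t^4*√(1 - 2*t) + 280*t^3*√(1 - 2*t) - 84*t^2*√(1 - 2*t) + 14*t*√(1 - 2*t) - √(1 - 2*t))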